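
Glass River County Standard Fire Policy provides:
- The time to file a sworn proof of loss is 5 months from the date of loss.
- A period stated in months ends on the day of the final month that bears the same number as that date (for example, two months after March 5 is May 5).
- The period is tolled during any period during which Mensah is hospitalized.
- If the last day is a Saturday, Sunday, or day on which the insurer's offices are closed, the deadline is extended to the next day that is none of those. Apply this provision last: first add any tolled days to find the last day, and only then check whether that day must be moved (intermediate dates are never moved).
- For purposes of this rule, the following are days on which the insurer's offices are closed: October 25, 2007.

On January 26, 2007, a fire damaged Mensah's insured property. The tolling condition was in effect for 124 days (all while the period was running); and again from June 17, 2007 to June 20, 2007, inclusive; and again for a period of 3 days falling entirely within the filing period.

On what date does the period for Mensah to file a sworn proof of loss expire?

5 months after January 26, 2007 is June 26, 2007.
Tolling adds 124 days: June 26, 2007 + 124 days = October 28, 2007.
From June 17, 2007 through June 20, 2007 inclusive is 4 days; tolling adds 4 days: October 28, 2007 + 4 days = November 1, 2007.
Tolling adds 3 days: November 1, 2007 + 3 days = November 4, 2007.
November 4, 2007 is Sunday. The next qualifying day is November 5, 2007.

November 5, 2007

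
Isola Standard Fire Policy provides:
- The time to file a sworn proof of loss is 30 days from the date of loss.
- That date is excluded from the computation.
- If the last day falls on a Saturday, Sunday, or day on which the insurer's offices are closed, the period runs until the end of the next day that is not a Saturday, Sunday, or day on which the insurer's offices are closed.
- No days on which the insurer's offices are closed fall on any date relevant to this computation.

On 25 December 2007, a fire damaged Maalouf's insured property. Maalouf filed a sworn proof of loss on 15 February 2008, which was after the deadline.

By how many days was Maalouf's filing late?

30 days after 25 December 2007 is January 24, 2008.
January 24, 2008 is a Thursday and not a day on which the insurer's offices are closed, so no extension applies.
The deadline is January 24, 2008; from January 24, 2008 to February 15, 2008 is 22 days.

22 days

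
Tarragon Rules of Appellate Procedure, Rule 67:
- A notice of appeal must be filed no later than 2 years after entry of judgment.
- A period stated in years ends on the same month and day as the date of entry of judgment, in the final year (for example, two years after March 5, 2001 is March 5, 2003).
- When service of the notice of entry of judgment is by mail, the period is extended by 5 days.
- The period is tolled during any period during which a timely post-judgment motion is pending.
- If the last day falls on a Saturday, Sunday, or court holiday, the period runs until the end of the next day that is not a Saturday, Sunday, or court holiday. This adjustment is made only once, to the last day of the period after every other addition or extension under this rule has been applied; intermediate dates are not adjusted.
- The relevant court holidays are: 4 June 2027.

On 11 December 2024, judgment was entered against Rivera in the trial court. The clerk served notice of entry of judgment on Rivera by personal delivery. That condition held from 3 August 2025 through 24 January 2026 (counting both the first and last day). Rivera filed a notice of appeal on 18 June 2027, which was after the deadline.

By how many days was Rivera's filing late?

2 years after 11 December 2024 is December 11, 2026.
Service was not by mail, so no mail extension applies.
From August 3, 2025 through January 24, 2026 inclusive is 175 days; tolling adds 175 days: December 11, 2026 + 175 days = June 4, 2027.
June 4, 2027 is a listed holiday; June 5, 2027 is Saturday; June 6, 2027 is Sunday. The next qualifying day is June 7, 2027.
The deadline is June 7, 2027; from June 7, 2027 to June 18, 2027 is 11 days.

11 days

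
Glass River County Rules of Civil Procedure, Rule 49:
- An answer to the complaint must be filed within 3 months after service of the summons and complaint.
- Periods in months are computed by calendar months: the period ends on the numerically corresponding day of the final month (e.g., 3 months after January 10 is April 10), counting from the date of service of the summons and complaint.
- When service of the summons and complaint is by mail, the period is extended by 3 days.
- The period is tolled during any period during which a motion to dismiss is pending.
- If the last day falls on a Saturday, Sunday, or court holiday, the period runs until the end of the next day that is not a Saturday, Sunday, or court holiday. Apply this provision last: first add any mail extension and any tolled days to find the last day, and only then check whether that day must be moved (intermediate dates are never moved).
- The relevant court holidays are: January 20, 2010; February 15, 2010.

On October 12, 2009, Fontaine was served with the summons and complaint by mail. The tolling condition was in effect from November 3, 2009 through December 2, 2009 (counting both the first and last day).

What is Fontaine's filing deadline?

3 months after October 12, 2009 is January 12, 2010.
Service was by mail, adding 3 days: January 12, 2010 + 3 days = January 15, 2010.
From November 3, 2009 through December 2, 2009 inclusive is 30 days; tolling adds 30 days: January 15, 2010 + 30 days = February 14, 2010.
February 14, 2010 is Sunday; February 15, 2010 is a listed holiday. The next qualifying day is February 16, 2010.

February 16, 2010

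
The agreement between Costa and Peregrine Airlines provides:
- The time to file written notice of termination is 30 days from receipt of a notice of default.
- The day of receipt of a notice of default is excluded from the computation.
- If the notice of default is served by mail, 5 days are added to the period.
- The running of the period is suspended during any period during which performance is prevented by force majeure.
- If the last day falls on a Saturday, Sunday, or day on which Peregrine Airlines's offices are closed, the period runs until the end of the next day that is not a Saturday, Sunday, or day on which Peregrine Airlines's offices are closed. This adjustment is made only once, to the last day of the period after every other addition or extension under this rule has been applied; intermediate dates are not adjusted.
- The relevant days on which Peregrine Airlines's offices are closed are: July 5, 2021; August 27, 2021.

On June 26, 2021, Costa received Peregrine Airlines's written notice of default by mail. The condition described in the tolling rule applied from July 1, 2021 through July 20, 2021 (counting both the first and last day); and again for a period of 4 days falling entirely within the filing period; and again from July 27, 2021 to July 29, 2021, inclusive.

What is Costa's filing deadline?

30 days after June 26, 2021 is July 26, 2021.
Service was by mail, adding 5 days: July 26, 2021 + 5 days = July 31, 2021.
From July 1, 2021 through July 20, 2021 inclusive is 20 days; tolling adds 20 days: July 31, 2021 + 20 days = August 20, 2021.
Tolling adds 4 days: August 20, 2021 + 4 days = August 24, 2021.
From July 27, 2021 through July 29, 2021 inclusive is 3 days; tolling adds 3 days: August 24, 2021 + 3 days = August 27, 2021.
August 27, 2021 is a listed holiday; August 28, 2021 is Saturday; August 29, 2021 is Sunday. The next qualifying day is August 30, 2021.

August 30, 2021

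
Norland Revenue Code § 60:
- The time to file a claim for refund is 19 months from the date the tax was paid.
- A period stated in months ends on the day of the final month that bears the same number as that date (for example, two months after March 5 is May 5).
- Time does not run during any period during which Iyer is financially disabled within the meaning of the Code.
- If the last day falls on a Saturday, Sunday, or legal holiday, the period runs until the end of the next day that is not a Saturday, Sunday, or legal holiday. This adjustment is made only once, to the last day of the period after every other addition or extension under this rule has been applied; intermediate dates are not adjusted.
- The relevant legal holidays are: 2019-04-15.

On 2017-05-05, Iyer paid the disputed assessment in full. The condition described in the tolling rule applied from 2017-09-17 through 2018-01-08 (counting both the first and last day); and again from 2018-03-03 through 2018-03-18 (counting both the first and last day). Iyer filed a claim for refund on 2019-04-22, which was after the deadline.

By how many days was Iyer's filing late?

6 days

19 months after 2017-05-05 is December 5, 2018.
From September 17, 2017 through January 8, 2018 inclusive is 114 days; tolling adds 114 days: December 5, 2018 + 114 days = March 29, 2019.
From March 3, 2018 through March 18, 2018 inclusive is 16 days; tolling adds 16 days: March 29, 2019 + 16 days = April 14, 2019.
April 14, 2019 is Sunday; April 15, 2019 is a listed holiday. The next qualifying day is April 16, 2019.
The deadline is April 16, 2019; from April 16, 2019 to April 22, 2019 is 6 days.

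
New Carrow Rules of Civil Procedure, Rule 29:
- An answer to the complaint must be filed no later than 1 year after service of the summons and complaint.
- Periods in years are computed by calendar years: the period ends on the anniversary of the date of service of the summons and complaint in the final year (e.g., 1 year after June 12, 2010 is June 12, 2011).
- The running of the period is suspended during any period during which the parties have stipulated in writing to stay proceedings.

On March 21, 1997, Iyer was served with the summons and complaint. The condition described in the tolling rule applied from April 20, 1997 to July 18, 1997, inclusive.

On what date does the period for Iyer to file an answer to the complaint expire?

June 19, 1998

1 year after March 21, 1997 is March 21, 1998.
From April 20, 1997 through July 18, 1997 inclusive is 90 days; tolling adds 90 days: March 21, 1998 + 90 days = June 19, 1998.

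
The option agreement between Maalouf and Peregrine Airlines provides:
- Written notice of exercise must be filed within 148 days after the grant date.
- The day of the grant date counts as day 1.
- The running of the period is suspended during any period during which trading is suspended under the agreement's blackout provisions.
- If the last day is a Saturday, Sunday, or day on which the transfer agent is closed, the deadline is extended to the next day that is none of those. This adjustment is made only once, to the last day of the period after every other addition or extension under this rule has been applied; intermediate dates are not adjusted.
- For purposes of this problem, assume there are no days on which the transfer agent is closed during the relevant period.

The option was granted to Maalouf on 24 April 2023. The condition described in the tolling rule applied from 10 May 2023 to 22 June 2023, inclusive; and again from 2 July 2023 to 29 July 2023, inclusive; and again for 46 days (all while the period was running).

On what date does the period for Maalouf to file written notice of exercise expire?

January 15, 2024

Counting 24 April 2023 as day 1, day 148 is September 18, 2023.
From May 10, 2023 through June 22, 2023 inclusive is 44 days; tolling adds 44 days: September 18, 2023 + 44 days = November 1, 2023.
From July 2, 2023 through July 29, 2023 inclusive is 28 days; tolling adds 28 days: November 1, 2023 + 28 days = November 29, 2023.
Tolling adds 46 days: November 29, 2023 + 46 days = January 14, 2024.
January 14, 2024 is Sunday. The next qualifying day is January 15, 2024.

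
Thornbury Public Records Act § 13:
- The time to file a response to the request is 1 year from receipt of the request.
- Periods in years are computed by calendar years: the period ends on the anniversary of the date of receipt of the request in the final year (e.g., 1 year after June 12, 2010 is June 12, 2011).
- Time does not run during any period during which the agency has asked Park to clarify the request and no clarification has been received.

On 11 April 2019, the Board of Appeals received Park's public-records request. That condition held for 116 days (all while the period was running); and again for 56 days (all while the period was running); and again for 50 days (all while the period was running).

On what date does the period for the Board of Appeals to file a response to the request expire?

November 19, 2020

1 year after 11 April 2019 is April 11, 2020.
Tolling adds 116 days: April 11, 2020 + 116 days = August 5, 2020.
Tolling adds 56 days: August 5, 2020 + 56 days = September 30, 2020.
Tolling adds 50 days: September 30, 2020 + 50 days = November 19, 2020.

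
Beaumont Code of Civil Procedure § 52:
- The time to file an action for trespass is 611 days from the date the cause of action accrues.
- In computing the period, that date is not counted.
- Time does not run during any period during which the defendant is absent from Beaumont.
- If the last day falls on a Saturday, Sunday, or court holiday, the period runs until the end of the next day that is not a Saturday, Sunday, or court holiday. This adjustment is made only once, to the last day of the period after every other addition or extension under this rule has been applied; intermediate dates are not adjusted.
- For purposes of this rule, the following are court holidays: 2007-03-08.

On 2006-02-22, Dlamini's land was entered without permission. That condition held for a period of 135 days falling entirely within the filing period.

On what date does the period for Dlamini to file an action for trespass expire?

611 days after 2006-02-22 is October 26, 2007.
Tolling adds 135 days: October 26, 2007 + 135 days = March 9, 2008.
March 9, 2008 is Sunday. The next qualifying day is March 10, 2008.

March 10, 2008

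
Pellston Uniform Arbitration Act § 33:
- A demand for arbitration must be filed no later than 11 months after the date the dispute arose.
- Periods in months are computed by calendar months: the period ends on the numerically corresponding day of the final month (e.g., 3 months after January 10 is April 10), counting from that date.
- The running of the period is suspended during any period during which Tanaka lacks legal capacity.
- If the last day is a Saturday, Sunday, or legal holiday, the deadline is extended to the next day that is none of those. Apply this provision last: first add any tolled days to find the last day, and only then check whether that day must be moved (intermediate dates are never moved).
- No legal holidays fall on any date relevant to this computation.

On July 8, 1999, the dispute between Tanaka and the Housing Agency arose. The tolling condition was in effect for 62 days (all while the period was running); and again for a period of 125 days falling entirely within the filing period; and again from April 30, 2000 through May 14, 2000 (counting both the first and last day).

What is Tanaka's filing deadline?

11 months after July 8, 1999 is June 8, 2000.
Tolling adds 62 days: June 8, 2000 + 62 days = August 9, 2000.
Tolling adds 125 days: August 9, 2000 + 125 days = December 12, 2000.
From April 30, 2000 through May 14, 2000 inclusive is 15 days; tolling adds 15 days: December 12, 2000 + 15 days = December 27, 2000.
December 27, 2000 is a Wednesday and not a legal holiday, so no extension applies.

December 27, 2000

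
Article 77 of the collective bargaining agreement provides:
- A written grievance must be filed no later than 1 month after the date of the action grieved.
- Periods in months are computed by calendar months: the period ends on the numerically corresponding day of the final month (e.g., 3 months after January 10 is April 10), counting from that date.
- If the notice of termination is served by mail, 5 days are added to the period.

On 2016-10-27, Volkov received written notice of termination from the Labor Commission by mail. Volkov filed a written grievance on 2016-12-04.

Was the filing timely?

1 month after 2016-10-27 is November 27, 2016.
Service was by mail, adding 5 days: November 27, 2016 + 5 days = December 2, 2016.
The deadline is December 2, 2016; the filing on December 4, 2016 is after that date.

No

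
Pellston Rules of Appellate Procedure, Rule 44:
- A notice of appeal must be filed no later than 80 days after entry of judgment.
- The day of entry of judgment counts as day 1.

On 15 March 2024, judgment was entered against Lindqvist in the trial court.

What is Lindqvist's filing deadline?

June 2, 2024

Counting 15 March 2024 as day 1, day 80 is June 2, 2024.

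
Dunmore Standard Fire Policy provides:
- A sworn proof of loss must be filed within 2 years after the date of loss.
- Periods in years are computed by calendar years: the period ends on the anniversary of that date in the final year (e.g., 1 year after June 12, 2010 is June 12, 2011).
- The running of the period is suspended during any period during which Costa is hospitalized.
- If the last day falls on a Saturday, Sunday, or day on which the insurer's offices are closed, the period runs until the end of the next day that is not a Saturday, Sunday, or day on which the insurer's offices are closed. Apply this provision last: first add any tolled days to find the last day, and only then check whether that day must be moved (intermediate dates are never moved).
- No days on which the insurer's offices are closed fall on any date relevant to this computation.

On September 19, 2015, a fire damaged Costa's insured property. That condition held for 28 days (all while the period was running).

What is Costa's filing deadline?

October 17, 2017

2 years after September 19, 2015 is September 19, 2017.
Tolling adds 28 days: September 19, 2017 + 28 days = October 17, 2017.
October 17, 2017 is a Tuesday and not a day on which the insurer's offices are closed, so no extension applies.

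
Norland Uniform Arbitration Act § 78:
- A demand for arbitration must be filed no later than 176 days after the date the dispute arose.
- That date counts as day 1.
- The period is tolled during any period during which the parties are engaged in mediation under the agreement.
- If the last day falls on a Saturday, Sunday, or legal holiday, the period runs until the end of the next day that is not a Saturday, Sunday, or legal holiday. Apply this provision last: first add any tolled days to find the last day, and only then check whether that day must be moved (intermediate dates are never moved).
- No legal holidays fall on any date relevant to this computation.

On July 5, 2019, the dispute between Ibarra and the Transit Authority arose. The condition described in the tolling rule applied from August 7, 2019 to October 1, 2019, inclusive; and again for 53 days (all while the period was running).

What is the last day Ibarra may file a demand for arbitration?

April 14, 2020

Counting July 5, 2019 as day 1, day 176 is December 27, 2019.
From August 7, 2019 through October 1, 2019 inclusive is 56 days; tolling adds 56 days: December 27, 2019 + 56 days = February 21, 2020.
Tolling adds 53 days: February 21, 2020 + 53 days = April 14, 2020.
April 14, 2020 is a Tuesday and not a legal holiday, so no extension applies.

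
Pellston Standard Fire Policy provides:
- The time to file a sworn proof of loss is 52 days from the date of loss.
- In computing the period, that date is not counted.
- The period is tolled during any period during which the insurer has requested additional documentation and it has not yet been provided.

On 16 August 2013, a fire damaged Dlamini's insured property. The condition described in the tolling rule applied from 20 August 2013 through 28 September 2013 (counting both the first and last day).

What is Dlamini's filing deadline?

52 days after 16 August 2013 is October 7, 2013.
From August 20, 2013 through September 28, 2013 inclusive is 40 days; tolling adds 40 days: October 7, 2013 + 40 days = November 16, 2013.

November 16, 2013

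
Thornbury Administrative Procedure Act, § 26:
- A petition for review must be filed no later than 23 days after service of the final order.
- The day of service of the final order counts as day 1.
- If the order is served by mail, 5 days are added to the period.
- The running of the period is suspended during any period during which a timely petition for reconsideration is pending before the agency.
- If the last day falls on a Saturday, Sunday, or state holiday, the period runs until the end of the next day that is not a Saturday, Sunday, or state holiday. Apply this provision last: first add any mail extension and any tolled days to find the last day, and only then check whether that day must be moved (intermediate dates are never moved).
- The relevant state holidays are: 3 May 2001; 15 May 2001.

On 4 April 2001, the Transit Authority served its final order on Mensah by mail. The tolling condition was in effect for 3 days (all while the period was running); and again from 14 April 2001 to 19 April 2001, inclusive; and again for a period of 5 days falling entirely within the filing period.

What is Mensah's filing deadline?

May 16, 2001

Counting 4 April 2001 as day 1, day 23 is April 26, 2001.
Service was by mail, adding 5 days: April 26, 2001 + 5 days = May 1, 2001.
Tolling adds 3 days: May 1, 2001 + 3 days = May 4, 2001.
From April 14, 2001 through April 19, 2001 inclusive is 6 days; tolling adds 6 days: May 4, 2001 + 6 days = May 10, 2001.
Tolling adds 5 days: May 10, 2001 + 5 days = May 15, 2001.
May 15, 2001 is a listed holiday. The next qualifying day is May 16, 2001.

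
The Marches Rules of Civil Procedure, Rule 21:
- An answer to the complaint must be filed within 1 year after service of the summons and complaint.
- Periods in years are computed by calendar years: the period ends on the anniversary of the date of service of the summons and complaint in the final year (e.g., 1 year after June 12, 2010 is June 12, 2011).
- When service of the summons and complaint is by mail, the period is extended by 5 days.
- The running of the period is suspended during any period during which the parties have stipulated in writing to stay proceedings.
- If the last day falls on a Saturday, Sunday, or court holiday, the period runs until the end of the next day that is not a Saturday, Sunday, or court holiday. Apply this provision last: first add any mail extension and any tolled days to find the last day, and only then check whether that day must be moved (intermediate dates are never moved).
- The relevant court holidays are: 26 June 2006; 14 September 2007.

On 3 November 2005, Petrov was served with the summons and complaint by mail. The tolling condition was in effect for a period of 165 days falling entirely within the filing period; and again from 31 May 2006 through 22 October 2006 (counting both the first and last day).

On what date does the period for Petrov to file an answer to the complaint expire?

1 year after 3 November 2005 is November 3, 2006.
Service was by mail, adding 5 days: November 3, 2006 + 5 days = November 8, 2006.
Tolling adds 165 days: November 8, 2006 + 165 days = April 22, 2007.
From May 31, 2006 through October 22, 2006 inclusive is 145 days; tolling adds 145 days: April 22, 2007 + 145 days = September 14, 2007.
September 14, 2007 is a listed holiday; September 15, 2007 is Saturday; September 16, 2007 is Sunday. The next qualifying day is September 17, 2007.

September 17, 2007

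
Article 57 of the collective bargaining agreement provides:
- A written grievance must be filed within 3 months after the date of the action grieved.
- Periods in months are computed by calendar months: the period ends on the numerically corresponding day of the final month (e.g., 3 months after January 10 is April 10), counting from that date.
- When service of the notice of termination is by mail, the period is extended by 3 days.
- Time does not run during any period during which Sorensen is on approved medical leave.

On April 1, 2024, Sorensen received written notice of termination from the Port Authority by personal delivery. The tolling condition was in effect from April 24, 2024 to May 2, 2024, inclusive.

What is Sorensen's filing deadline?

3 months after April 1, 2024 is July 1, 2024.
Service was not by mail, so no mail extension applies.
From April 24, 2024 through May 2, 2024 inclusive is 9 days; tolling adds 9 days: July 1, 2024 + 9 days = July 10, 2024.

July 10, 2024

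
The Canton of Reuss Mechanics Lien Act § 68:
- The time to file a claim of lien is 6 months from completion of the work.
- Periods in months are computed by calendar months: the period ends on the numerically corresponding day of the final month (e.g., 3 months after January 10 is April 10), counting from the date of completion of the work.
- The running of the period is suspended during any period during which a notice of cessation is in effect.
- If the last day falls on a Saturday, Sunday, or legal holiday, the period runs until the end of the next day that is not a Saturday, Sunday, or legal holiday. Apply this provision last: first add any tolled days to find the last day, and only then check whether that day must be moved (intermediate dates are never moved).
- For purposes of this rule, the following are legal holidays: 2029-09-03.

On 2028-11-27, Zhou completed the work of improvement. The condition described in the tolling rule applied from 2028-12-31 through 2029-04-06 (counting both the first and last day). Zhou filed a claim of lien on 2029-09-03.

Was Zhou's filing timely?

6 months after 2028-11-27 is May 27, 2029.
From December 31, 2028 through April 6, 2029 inclusive is 97 days; tolling adds 97 days: May 27, 2029 + 97 days = September 1, 2029.
September 1, 2029 is Saturday; September 2, 2029 is Sunday; September 3, 2029 is a listed holiday. The next qualifying day is September 4, 2029.
The deadline is September 4, 2029; the filing on September 3, 2029 is on or before that date.

Yes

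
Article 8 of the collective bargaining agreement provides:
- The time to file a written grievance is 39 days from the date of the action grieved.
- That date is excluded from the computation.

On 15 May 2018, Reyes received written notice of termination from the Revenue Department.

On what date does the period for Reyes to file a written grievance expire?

39 days after 15 May 2018 is June 23, 2018.

June 23, 2018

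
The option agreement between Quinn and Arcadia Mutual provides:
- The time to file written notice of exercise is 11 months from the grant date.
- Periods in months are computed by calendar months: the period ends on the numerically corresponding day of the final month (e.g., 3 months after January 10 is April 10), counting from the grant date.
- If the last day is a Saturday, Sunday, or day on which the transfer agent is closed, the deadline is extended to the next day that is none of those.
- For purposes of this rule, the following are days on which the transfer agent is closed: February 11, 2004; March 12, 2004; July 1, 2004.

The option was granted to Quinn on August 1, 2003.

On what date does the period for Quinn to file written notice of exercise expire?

July 2, 2004

11 months after August 1, 2003 is July 1, 2004.
July 1, 2004 is a listed holiday. The next qualifying day is July 2, 2004.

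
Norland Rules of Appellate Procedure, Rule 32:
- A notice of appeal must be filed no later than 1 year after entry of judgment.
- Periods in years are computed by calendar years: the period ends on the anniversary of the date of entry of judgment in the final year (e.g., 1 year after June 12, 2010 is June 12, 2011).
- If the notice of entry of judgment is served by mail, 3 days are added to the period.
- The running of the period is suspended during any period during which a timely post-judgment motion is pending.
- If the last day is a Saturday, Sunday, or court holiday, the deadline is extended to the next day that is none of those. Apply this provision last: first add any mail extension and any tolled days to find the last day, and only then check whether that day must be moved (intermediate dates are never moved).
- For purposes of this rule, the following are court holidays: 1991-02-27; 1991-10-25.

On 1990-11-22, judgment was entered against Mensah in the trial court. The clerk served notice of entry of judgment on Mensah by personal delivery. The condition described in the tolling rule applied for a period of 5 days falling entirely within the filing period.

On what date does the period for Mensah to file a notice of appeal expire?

November 27, 1991

1 year after 1990-11-22 is November 22, 1991.
Service was not by mail, so no mail extension applies.
Tolling adds 5 days: November 22, 1991 + 5 days = November 27, 1991.
November 27, 1991 is a Wednesday and not a court holiday, so no extension applies.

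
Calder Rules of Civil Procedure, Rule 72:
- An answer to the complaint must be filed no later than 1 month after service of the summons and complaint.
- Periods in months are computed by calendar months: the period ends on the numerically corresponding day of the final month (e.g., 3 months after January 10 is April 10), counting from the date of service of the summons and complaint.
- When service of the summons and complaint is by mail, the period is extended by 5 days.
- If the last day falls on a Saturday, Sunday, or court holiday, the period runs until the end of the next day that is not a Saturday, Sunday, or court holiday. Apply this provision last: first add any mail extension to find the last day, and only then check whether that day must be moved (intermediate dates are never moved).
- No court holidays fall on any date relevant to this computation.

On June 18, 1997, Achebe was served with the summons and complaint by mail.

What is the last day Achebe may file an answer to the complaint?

1 month after June 18, 1997 is July 18, 1997.
Service was by mail, adding 5 days: July 18, 1997 + 5 days = July 23, 1997.
July 23, 1997 is a Wednesday and not a court holiday, so no extension applies.

July 23, 1997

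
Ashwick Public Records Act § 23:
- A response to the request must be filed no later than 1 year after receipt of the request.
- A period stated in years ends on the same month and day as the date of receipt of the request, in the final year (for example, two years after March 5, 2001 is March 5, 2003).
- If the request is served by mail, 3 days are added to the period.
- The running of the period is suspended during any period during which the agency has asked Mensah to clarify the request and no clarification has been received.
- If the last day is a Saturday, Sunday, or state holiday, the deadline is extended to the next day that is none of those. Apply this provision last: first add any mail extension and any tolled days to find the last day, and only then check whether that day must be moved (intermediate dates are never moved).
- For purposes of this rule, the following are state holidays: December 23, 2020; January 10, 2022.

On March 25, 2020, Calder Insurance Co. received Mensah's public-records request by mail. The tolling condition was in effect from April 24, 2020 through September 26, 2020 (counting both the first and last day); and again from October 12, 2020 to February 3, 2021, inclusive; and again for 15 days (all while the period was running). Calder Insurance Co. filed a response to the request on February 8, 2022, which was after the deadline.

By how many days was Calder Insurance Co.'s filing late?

28 days

1 year after March 25, 2020 is March 25, 2021.
Service was by mail, adding 3 days: March 25, 2021 + 3 days = March 28, 2021.
From April 24, 2020 through September 26, 2020 inclusive is 156 days; tolling adds 156 days: March 28, 2021 + 156 days = August 31, 2021.
From October 12, 2020 through February 3, 2021 inclusive is 115 days; tolling adds 115 days: August 31, 2021 + 115 days = December 24, 2021.
Tolling adds 15 days: December 24, 2021 + 15 days = January 8, 2022.
January 8, 2022 is Saturday; January 9, 2022 is Sunday; January 10, 2022 is a listed holiday. The next qualifying day is January 11, 2022.
The deadline is January 11, 2022; from January 11, 2022 to February 8, 2022 is 28 days.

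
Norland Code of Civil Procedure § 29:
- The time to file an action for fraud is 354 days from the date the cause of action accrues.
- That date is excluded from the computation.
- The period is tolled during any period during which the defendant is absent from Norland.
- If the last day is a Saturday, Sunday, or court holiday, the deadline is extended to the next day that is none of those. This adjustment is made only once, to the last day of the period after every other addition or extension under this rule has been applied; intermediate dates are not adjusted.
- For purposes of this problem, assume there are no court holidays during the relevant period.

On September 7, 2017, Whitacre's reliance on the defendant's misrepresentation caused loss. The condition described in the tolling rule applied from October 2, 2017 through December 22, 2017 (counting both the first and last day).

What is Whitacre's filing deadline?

November 19, 2018

354 days after September 7, 2017 is August 27, 2018.
From October 2, 2017 through December 22, 2017 inclusive is 82 days; tolling adds 82 days: August 27, 2018 + 82 days = November 17, 2018.
November 17, 2018 is Saturday; November 18, 2018 is Sunday. The next qualifying day is November 19, 2018.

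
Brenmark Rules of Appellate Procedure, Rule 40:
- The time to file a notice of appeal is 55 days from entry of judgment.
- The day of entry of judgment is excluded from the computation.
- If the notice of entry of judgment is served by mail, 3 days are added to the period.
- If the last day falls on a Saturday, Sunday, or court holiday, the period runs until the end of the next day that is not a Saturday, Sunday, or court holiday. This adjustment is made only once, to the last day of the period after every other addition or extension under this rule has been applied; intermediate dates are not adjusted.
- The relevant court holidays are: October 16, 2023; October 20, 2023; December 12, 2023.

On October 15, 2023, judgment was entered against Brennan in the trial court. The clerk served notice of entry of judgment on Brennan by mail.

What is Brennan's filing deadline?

55 days after October 15, 2023 is December 9, 2023.
Service was by mail, adding 3 days: December 9, 2023 + 3 days = December 12, 2023.
December 12, 2023 is a listed holiday. The next qualifying day is December 13, 2023.

December 13, 2023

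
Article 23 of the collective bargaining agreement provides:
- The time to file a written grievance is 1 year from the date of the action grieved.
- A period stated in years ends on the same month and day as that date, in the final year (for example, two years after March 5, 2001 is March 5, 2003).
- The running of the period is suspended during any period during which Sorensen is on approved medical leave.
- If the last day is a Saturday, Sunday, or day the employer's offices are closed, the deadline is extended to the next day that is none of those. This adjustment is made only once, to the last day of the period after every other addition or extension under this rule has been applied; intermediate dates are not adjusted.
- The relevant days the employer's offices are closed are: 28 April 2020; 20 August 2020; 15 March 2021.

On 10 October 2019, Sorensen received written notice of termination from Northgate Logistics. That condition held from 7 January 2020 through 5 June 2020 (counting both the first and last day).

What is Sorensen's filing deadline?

1 year after 10 October 2019 is October 10, 2020.
From January 7, 2020 through June 5, 2020 inclusive is 151 days; tolling adds 151 days: October 10, 2020 + 151 days = March 10, 2021.
March 10, 2021 is a Wednesday and not a day the employer's offices are closed, so no extension applies.

March 10, 2021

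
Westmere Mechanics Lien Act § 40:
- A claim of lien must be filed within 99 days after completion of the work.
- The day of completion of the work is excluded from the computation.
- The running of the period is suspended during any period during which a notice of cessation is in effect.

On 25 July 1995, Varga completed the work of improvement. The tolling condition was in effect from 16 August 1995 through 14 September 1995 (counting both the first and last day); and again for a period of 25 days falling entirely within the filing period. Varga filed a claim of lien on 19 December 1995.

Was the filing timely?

Yes

99 days after 25 July 1995 is November 1, 1995.
From August 16, 1995 through September 14, 1995 inclusive is 30 days; tolling adds 30 days: November 1, 1995 + 30 days = December 1, 1995.
Tolling adds 25 days: December 1, 1995 + 25 days = December 26, 1995.
The deadline is December 26, 1995; the filing on December 19, 1995 is on or before that date.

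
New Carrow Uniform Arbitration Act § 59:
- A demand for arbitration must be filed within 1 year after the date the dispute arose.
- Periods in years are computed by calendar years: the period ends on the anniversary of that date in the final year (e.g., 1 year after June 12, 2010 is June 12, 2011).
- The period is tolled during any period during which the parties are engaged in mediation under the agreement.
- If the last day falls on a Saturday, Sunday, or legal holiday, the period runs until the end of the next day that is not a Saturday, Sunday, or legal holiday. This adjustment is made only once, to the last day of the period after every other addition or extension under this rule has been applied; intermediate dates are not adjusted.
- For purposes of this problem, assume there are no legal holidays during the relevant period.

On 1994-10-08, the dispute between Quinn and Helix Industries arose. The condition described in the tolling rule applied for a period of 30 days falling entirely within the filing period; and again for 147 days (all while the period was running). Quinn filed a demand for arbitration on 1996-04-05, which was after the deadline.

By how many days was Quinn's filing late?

1 year after 1994-10-08 is October 8, 1995.
Tolling adds 30 days: October 8, 1995 + 30 days = November 7, 1995.
Tolling adds 147 days: November 7, 1995 + 147 days = April 2, 1996.
April 2, 1996 is a Tuesday and not a legal holiday, so no extension applies.
The deadline is April 2, 1996; from April 2, 1996 to April 5, 1996 is 3 days.

3 days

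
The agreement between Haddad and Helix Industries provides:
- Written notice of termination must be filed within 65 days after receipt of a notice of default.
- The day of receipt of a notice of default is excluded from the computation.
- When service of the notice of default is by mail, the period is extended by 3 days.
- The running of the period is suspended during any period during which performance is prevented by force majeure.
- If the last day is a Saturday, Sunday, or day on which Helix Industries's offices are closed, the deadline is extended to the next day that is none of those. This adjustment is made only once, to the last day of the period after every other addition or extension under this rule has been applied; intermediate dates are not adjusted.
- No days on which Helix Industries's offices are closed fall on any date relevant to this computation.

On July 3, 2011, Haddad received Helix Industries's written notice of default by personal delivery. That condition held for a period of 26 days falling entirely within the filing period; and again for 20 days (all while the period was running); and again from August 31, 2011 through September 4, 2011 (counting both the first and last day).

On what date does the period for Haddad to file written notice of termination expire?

October 27, 2011

65 days after July 3, 2011 is September 6, 2011.
Service was not by mail, so no mail extension applies.
Tolling adds 26 days: September 6, 2011 + 26 days = October 2, 2011.
Tolling adds 20 days: October 2, 2011 + 20 days = October 22, 2011.
From August 31, 2011 through September 4, 2011 inclusive is 5 days; tolling adds 5 days: October 22, 2011 + 5 days = October 27, 2011.
October 27, 2011 is a Thursday and not a day on which Helix Industries's offices are closed, so no extension applies.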